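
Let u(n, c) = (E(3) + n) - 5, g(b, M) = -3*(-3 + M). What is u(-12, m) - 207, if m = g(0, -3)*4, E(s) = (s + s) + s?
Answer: -215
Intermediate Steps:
g(b, M) = 9 - 3*M
E(s) = 3*s (E(s) = 2*s + s = 3*s)
m = 72 (m = (9 - 3*(-3))*4 = (9 + 9)*4 = 18*4 = 72)
u(n, c) = 4 + n (u(n, c) = (3*3 + n) - 5 = (9 + n) - 5 = 4 + n)
u(-12, m) - 207 = (4 - 12) - 207 = -8 - 207 = -215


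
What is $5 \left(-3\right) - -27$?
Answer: $12$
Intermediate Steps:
$5 \left(-3\right) - -27 = -15 + 27 = 12$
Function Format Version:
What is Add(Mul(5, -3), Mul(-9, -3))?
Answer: 12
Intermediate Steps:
Add(Mul(5, -3), Mul(-9, -3)) = Add(-15, 27) = 12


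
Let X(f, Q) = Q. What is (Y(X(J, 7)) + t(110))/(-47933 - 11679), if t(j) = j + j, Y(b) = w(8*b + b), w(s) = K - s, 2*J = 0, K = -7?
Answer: -75/29806 ≈ -0.0025163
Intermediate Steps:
J = 0 (J = (½)*0 = 0)
w(s) = -7 - s
Y(b) = -7 - 9*b (Y(b) = -7 - (8*b + b) = -7 - 9*b)
t(j) = 2*j
(Y(X(J, 7)) + t(110))/(-47933 - 11679) = ((-7 - 9*7) + 2*110)/(-47933 - 11679) = ((-7 - 63) + 220)/(-59612) = (-70 + 220)*(-1/59612) = 150*(-1/59612) = -75/29806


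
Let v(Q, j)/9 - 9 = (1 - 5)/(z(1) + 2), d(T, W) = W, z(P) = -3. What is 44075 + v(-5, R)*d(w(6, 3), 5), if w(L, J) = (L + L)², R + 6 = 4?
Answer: 44660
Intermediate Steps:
R = -2 (R = -6 + 4 = -2)
w(L, J) = 4*L² (w(L, J) = (2*L)² = 4*L²)
v(Q, j) = 117 (v(Q, j) = 81 + 9*((1 - 5)/(-3 + 2)) = 81 + 9*(-4/(-1)) = 81 + 9*(-4*(-1)) = 81 + 9*4 = 81 + 36 = 117)
44075 + v(-5, R)*d(w(6, 3), 5) = 44075 + 117*5 = 44075 + 585 = 44660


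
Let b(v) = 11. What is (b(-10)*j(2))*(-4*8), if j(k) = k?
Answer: -704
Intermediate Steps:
(b(-10)*j(2))*(-4*8) = (11*2)*(-4*8) = 22*(-32) = -704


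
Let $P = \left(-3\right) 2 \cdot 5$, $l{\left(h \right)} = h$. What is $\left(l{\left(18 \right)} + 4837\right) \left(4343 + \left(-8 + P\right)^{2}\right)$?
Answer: $28095885$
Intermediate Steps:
$P = -30$ ($P = \left(-6\right) 5 = -30$)
$\left(l{\left(18 \right)} + 4837\right) \left(4343 + \left(-8 + P\right)^{2}\right) = \left(18 + 4837\right) \left(4343 + \left(-8 - 30\right)^{2}\right) = 4855 \left(4343 + \left(-38\right)^{2}\right) = 4855 \left(4343 + 1444\right) = 4855 \cdot 5787 = 28095885$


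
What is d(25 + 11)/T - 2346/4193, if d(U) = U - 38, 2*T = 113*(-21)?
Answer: -792898/1421427 ≈ -0.55782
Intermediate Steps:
T = -2373/2 (T = (113*(-21))/2 = (1/2)*(-2373) = -2373/2 ≈ -1186.5)
d(U) = -38 + U
d(25 + 11)/T - 2346/4193 = (-38 + (25 + 11))/(-2373/2) - 2346/4193 = (-38 + 36)*(-2/2373) - 2346*1/4193 = -2*(-2/2373) - 2346/4193 = 4/2373 - 2346/4193 = -792898/1421427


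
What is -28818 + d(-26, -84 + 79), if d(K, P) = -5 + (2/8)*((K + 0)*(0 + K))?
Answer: -28654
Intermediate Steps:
d(K, P) = -5 + K²/4 (d(K, P) = -5 + (2*(⅛))*(K*K) = -5 + K²/4)
-28818 + d(-26, -84 + 79) = -28818 + (-5 + (¼)*(-26)²) = -28818 + (-5 + (¼)*676) = -28818 + (-5 + 169) = -28818 + 164 = -28654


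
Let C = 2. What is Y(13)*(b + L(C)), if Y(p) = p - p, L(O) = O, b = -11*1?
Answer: 0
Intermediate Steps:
b = -11
Y(p) = 0
Y(13)*(b + L(C)) = 0*(-11 + 2) = 0*(-9) = 0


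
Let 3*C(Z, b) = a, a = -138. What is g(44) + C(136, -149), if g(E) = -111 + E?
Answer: -113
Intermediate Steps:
C(Z, b) = -46 (C(Z, b) = (1/3)*(-138) = -46)
g(44) + C(136, -149) = (-111 + 44) - 46 = -67 - 46 = -113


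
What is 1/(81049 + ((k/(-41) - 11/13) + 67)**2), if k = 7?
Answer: 284089/24261987922 ≈ 1.1709e-5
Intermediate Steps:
1/(81049 + ((k/(-41) - 11/13) + 67)**2) = 1/(81049 + ((7/(-41) - 11/13) + 67)**2) = 1/(81049 + ((7*(-1/41) - 11*1/13) + 67)**2) = 1/(81049 + ((-7/41 - 11/13) + 67)**2) = 1/(81049 + (-542/533 + 67)**2) = 1/(81049 + (35169/533)**2) = 1/(81049 + 1236858561/284089) = 1/(24261987922/284089) = 284089/24261987922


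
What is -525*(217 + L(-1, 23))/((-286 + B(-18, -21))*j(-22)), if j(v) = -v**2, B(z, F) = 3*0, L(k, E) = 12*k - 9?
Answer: -25725/34606 ≈ -0.74337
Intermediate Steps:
L(k, E) = -9 + 12*k
B(z, F) = 0
-525*(217 + L(-1, 23))/((-286 + B(-18, -21))*j(-22)) = -525*(-(217 + (-9 + 12*(-1)))/(484*(-286 + 0))) = -525/((-1*484)/(((217 + (-9 - 12))/(-286)))) = -525/((-484*(-286/(217 - 21)))) = -525/((-484/(196*(-1/286)))) = -525/((-484/(-98/143))) = -525/((-484*(-143/98))) = -525/34606/49 = -525*49/34606 = -25725/34606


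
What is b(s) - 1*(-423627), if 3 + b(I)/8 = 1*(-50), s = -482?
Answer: 423203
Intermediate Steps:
b(I) = -424 (b(I) = -24 + 8*(1*(-50)) = -24 + 8*(-50) = -24 - 400 = -424)
b(s) - 1*(-423627) = -424 - 1*(-423627) = -424 + 423627 = 423203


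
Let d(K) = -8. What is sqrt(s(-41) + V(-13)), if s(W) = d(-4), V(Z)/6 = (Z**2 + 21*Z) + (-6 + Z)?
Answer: I*sqrt(746) ≈ 27.313*I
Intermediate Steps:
V(Z) = -36 + 6*Z**2 + 132*Z (V(Z) = 6*((Z**2 + 21*Z) + (-6 + Z)) = 6*(-6 + Z**2 + 22*Z) = -36 + 6*Z**2 + 132*Z)
s(W) = -8
sqrt(s(-41) + V(-13)) = sqrt(-8 + (-36 + 6*(-13)**2 + 132*(-13))) = sqrt(-8 + (-36 + 6*169 - 1716)) = sqrt(-8 + (-36 + 1014 - 1716)) = sqrt(-8 - 738) = sqrt(-746) = I*sqrt(746)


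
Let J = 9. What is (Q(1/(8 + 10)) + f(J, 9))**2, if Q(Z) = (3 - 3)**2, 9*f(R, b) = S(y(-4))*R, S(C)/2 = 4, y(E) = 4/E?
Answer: 64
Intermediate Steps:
S(C) = 8 (S(C) = 2*4 = 8)
f(R, b) = 8*R/9 (f(R, b) = (8*R)/9 = 8*R/9)
Q(Z) = 0 (Q(Z) = 0**2 = 0)
(Q(1/(8 + 10)) + f(J, 9))**2 = (0 + (8/9)*9)**2 = (0 + 8)**2 = 8**2 = 64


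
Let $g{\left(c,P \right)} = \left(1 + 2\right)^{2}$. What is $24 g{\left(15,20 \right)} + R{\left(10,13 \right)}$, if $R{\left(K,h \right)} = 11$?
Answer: $227$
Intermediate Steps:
$g{\left(c,P \right)} = 9$ ($g{\left(c,P \right)} = 3^{2} = 9$)
$24 g{\left(15,20 \right)} + R{\left(10,13 \right)} = 24 \cdot 9 + 11 = 216 + 11 = 227$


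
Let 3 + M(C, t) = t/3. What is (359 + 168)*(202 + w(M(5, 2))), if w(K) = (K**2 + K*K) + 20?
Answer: 1104592/9 ≈ 1.2273e+5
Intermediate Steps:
M(C, t) = -3 + t/3
w(K) = 20 + 2*K**2 (w(K) = (K**2 + K**2) + 20 = 2*K**2 + 20 = 20 + 2*K**2)
(359 + 168)*(202 + w(M(5, 2))) = (359 + 168)*(202 + (20 + 2*(-3 + (1/3)*2)**2)) = 527*(202 + (20 + 2*(-3 + 2/3)**2)) = 527*(202 + (20 + 2*(-7/3)**2)) = 527*(202 + (20 + 2*(49/9))) = 527*(202 + (20 + 98/9)) = 527*(202 + 278/9) = 527*(2096/9) = 1104592/9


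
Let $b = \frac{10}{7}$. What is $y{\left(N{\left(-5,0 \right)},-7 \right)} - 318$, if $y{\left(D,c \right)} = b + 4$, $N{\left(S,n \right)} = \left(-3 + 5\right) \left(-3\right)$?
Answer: $- \frac{2188}{7} \approx -312.57$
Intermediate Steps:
$N{\left(S,n \right)} = -6$ ($N{\left(S,n \right)} = 2 \left(-3\right) = -6$)
$b = \frac{10}{7}$ ($b = 10 \cdot \frac{1}{7} = \frac{10}{7} \approx 1.4286$)
$y{\left(D,c \right)} = \frac{38}{7}$ ($y{\left(D,c \right)} = \frac{10}{7} + 4 = \frac{38}{7}$)
$y{\left(N{\left(-5,0 \right)},-7 \right)} - 318 = \frac{38}{7} - 318 = - \frac{2188}{7}$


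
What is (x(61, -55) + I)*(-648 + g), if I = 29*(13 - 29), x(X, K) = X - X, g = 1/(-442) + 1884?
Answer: -126744152/221 ≈ -5.7350e+5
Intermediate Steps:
g = 832727/442 (g = -1/442 + 1884 = 832727/442 ≈ 1884.0)
x(X, K) = 0
I = -464 (I = 29*(-16) = -464)
(x(61, -55) + I)*(-648 + g) = (0 - 464)*(-648 + 832727/442) = -464*546311/442 = -126744152/221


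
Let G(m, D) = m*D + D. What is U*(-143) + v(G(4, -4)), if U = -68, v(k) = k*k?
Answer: 10124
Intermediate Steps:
G(m, D) = D + D*m (G(m, D) = D*m + D = D + D*m)
v(k) = k**2
U*(-143) + v(G(4, -4)) = -68*(-143) + (-4*(1 + 4))**2 = 9724 + (-4*5)**2 = 9724 + (-20)**2 = 9724 + 400 = 10124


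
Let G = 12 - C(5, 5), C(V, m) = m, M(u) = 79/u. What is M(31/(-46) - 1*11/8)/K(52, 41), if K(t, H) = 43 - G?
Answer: -3634/3393 ≈ -1.0710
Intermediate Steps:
G = 7 (G = 12 - 1*5 = 12 - 5 = 7)
K(t, H) = 36 (K(t, H) = 43 - 1*7 = 43 - 7 = 36)
M(31/(-46) - 1*11/8)/K(52, 41) = (79/(31/(-46) - 1*11/8))/36 = (79/(31*(-1/46) - 11*⅛))*(1/36) = (79/(-31/46 - 11/8))*(1/36) = (79/(-377/184))*(1/36) = (79*(-184/377))*(1/36) = -14536/377*1/36 = -3634/3393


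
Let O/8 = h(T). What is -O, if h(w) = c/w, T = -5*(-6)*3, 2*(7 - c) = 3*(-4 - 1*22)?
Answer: -184/45 ≈ -4.0889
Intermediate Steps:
c = 46 (c = 7 - 3*(-4 - 1*22)/2 = 7 - 3*(-4 - 22)/2 = 7 - 3*(-26)/2 = 7 - ½*(-78) = 7 + 39 = 46)
T = 90 (T = 30*3 = 90)
h(w) = 46/w
O = 184/45 (O = 8*(46/90) = 8*(46*(1/90)) = 8*(23/45) = 184/45 ≈ 4.0889)
-O = -1*184/45 = -184/45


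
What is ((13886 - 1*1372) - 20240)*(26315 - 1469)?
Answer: -191960196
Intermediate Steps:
((13886 - 1*1372) - 20240)*(26315 - 1469) = ((13886 - 1372) - 20240)*24846 = (12514 - 20240)*24846 = -7726*24846 = -191960196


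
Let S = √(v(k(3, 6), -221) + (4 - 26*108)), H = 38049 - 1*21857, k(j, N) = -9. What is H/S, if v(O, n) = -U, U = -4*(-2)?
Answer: -8096*I*√703/703 ≈ -305.35*I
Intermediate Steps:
U = 8
v(O, n) = -8 (v(O, n) = -1*8 = -8)
H = 16192 (H = 38049 - 21857 = 16192)
S = 2*I*√703 (S = √(-8 + (4 - 26*108)) = √(-8 + (4 - 2808)) = √(-8 - 2804) = √(-2812) = 2*I*√703 ≈ 53.028*I)
H/S = 16192/((2*I*√703)) = 16192*(-I*√703/1406) = -8096*I*√703/703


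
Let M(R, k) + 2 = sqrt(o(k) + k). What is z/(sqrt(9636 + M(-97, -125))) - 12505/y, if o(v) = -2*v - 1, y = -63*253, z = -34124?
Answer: 12505/15939 - 17062*sqrt(2)/sqrt(4817 + sqrt(31)) ≈ -346.68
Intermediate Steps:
y = -15939
o(v) = -1 - 2*v
M(R, k) = -2 + sqrt(-1 - k) (M(R, k) = -2 + sqrt((-1 - 2*k) + k) = -2 + sqrt(-1 - k))
z/(sqrt(9636 + M(-97, -125))) - 12505/y = -34124/sqrt(9636 + (-2 + sqrt(-1 - 1*(-125)))) - 12505/(-15939) = -34124/sqrt(9636 + (-2 + sqrt(-1 + 125))) - 12505*(-1/15939) = -34124/sqrt(9636 + (-2 + sqrt(124))) + 12505/15939 = -34124/sqrt(9636 + (-2 + 2*sqrt(31))) + 12505/15939 = -34124/sqrt(9634 + 2*sqrt(31)) + 12505/15939 = 12505/15939 - 34124/sqrt(9634 + 2*sqrt(31))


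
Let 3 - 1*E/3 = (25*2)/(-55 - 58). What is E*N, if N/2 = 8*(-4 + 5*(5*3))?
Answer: 1325712/113 ≈ 11732.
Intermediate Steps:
E = 1167/113 (E = 9 - 3*25*2/(-55 - 58) = 9 - 150/(-113) = 9 - 150*(-1)/113 = 9 - 3*(-50/113) = 9 + 150/113 = 1167/113 ≈ 10.327)
N = 1136 (N = 2*(8*(-4 + 5*(5*3))) = 2*(8*(-4 + 5*15)) = 2*(8*(-4 + 75)) = 2*(8*71) = 2*568 = 1136)
E*N = (1167/113)*1136 = 1325712/113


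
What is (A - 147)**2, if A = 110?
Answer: 1369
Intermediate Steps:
(A - 147)**2 = (110 - 147)**2 = (-37)**2 = 1369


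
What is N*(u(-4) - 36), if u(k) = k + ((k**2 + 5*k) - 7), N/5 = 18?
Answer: -4590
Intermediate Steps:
N = 90 (N = 5*18 = 90)
u(k) = -7 + k**2 + 6*k (u(k) = k + (-7 + k**2 + 5*k) = -7 + k**2 + 6*k)
N*(u(-4) - 36) = 90*((-7 + (-4)**2 + 6*(-4)) - 36) = 90*((-7 + 16 - 24) - 36) = 90*(-15 - 36) = 90*(-51) = -4590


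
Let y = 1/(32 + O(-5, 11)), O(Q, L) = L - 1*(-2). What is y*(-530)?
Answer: -106/9 ≈ -11.778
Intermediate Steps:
O(Q, L) = 2 + L (O(Q, L) = L + 2 = 2 + L)
y = 1/45 (y = 1/(32 + (2 + 11)) = 1/(32 + 13) = 1/45 ≈ 0.022222)
y*(-530) = (1/45)*(-530) = -106/9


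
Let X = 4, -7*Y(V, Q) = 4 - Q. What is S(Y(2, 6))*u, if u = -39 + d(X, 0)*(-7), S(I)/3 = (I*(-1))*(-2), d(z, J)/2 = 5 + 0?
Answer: -1308/7 ≈ -186.86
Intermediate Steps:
Y(V, Q) = -4/7 + Q/7 (Y(V, Q) = -(4 - Q)/7 = -4/7 + Q/7)
d(z, J) = 10 (d(z, J) = 2*(5 + 0) = 2*5 = 10)
S(I) = 6*I (S(I) = 3*((I*(-1))*(-2)) = 3*(-I*(-2)) = 3*(2*I) = 6*I)
u = -109 (u = -39 + 10*(-7) = -39 - 70 = -109)
S(Y(2, 6))*u = (6*(-4/7 + (⅐)*6))*(-109) = (6*(-4/7 + 6/7))*(-109) = (6*(2/7))*(-109) = (12/7)*(-109) = -1308/7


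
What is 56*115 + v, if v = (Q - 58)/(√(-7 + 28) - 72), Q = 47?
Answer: 11083504/1721 + 11*√21/5163 ≈ 6440.2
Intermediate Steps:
v = -11/(-72 + √21) (v = (47 - 58)/(√(-7 + 28) - 72) = -11/(√21 - 72) = -11/(-72 + √21) ≈ 0.16316)
56*115 + v = 56*115 + (264/1721 + 11*√21/5163) = 6440 + (264/1721 + 11*√21/5163) = 11083504/1721 + 11*√21/5163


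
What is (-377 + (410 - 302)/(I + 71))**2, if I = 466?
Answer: 4549097809/32041 ≈ 1.4198e+5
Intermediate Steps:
(-377 + (410 - 302)/(I + 71))**2 = (-377 + (410 - 302)/(466 + 71))**2 = (-377 + 108/537)**2 = (-377 + 108*(1/537))**2 = (-377 + 36/179)**2 = (-67447/179)**2 = 4549097809/32041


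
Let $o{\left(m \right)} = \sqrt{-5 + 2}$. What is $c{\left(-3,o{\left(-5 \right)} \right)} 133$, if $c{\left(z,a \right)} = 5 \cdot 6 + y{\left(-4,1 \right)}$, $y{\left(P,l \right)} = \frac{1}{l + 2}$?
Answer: $\frac{12103}{3} \approx 4034.3$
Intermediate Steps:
$y{\left(P,l \right)} = \frac{1}{2 + l}$
$o{\left(m \right)} = i \sqrt{3}$ ($o{\left(m \right)} = \sqrt{-3} = i \sqrt{3}$)
$c{\left(z,a \right)} = \frac{91}{3}$ ($c{\left(z,a \right)} = 5 \cdot 6 + \frac{1}{2 + 1} = 30 + \frac{1}{3} = \frac{91}{3}$)
$c{\left(-3,o{\left(-5 \right)} \right)} 133 = \frac{91}{3} \cdot 133 = \frac{12103}{3}$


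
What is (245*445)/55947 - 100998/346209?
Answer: 10698300373/6456451641 ≈ 1.6570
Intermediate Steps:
(245*445)/55947 - 100998/346209 = 109025*(1/55947) - 100998*1/346209 = 109025/55947 - 33666/115403 = 10698300373/6456451641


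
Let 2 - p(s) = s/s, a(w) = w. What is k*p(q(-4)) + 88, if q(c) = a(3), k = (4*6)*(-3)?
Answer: 16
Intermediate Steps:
k = -72 (k = 24*(-3) = -72)
q(c) = 3
p(s) = 1 (p(s) = 2 - s/s = 2 - 1*1 = 2 - 1 = 1)
k*p(q(-4)) + 88 = -72*1 + 88 = -72 + 88 = 16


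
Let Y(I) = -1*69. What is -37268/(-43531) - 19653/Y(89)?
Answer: 286028745/1001213 ≈ 285.68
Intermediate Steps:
Y(I) = -69
-37268/(-43531) - 19653/Y(89) = -37268/(-43531) - 19653/(-69) = -37268*(-1/43531) - 19653*(-1/69) = 37268/43531 + 6551/23 = 286028745/1001213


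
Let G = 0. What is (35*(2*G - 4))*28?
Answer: -3920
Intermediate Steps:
(35*(2*G - 4))*28 = (35*(2*0 - 4))*28 = (35*(0 - 4))*28 = (35*(-4))*28 = -140*28 = -3920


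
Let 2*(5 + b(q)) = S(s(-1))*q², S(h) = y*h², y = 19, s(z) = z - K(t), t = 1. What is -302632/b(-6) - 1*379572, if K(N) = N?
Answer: -517659268/1363 ≈ -3.7979e+5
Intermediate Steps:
s(z) = -1 + z (s(z) = z - 1*1 = z - 1 = -1 + z)
S(h) = 19*h²
b(q) = -5 + 38*q² (b(q) = -5 + ((19*(-1 - 1)²)*q²)/2 = -5 + ((19*(-2)²)*q²)/2 = -5 + ((19*4)*q²)/2 = -5 + (76*q²)/2 = -5 + 38*q²)
-302632/b(-6) - 1*379572 = -302632/(-5 + 38*(-6)²) - 1*379572 = -302632/(-5 + 38*36) - 379572 = -302632/(-5 + 1368) - 379572 = -302632/1363 - 379572 = -517659268/1363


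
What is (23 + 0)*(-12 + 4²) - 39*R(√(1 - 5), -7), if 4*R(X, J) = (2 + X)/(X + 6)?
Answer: 881/10 - 39*I/20 ≈ 88.1 - 1.95*I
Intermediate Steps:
R(X, J) = (2 + X)/(4*(6 + X)) (R(X, J) = ((2 + X)/(X + 6))/4 = ((2 + X)/(6 + X))/4 = (2 + X)/(4*(6 + X)))
(23 + 0)*(-12 + 4²) - 39*R(√(1 - 5), -7) = (23 + 0)*(-12 + 4²) - 39*(2 + √(1 - 5))/(4*(6 + √(1 - 5))) = 23*(-12 + 16) - 39*(2 + √(-4))/(4*(6 + √(-4))) = 23*4 - 39*(2 + 2*I)/(4*(6 + 2*I)) = 92 - 39*(6 - 2*I)/40*(2 + 2*I)/4 = 92 - 39*(2 + 2*I)*(6 - 2*I)/160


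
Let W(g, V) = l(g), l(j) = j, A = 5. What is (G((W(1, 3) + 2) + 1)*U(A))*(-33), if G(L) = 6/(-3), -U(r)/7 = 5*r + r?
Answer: -13860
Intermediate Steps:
W(g, V) = g
U(r) = -42*r (U(r) = -7*(5*r + r) = -42*r)
G(L) = -2 (G(L) = 6*(-⅓) = -2)
(G((W(1, 3) + 2) + 1)*U(A))*(-33) = -(-84)*5*(-33) = -2*(-210)*(-33) = 420*(-33) = -13860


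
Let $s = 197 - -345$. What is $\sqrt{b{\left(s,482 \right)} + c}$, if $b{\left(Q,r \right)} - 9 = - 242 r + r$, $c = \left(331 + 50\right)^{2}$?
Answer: $28 \sqrt{37} \approx 170.32$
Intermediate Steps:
$c = 145161$ ($c = 381^{2} = 145161$)
$s = 542$ ($s = 197 + 345 = 542$)
$b{\left(Q,r \right)} = 9 - 241 r$ ($b{\left(Q,r \right)} = 9 + \left(- 242 r + r\right) = 9 - 241 r$)
$\sqrt{b{\left(s,482 \right)} + c} = \sqrt{\left(9 - 116162\right) + 145161} = \sqrt{-116153 + 145161} = \sqrt{29008} = 28 \sqrt{37}$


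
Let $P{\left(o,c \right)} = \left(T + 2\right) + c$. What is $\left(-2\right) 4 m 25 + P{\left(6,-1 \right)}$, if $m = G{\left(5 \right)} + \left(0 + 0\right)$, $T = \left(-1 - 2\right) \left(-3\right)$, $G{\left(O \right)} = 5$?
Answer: $-990$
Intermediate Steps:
$T = 9$ ($T = \left(-3\right) \left(-3\right) = 9$)
$P{\left(o,c \right)} = 11 + c$ ($P{\left(o,c \right)} = \left(9 + 2\right) + c = 11 + c$)
$m = 5$ ($m = 5 + \left(0 + 0\right) = 5 + 0 = 5$)
$\left(-2\right) 4 m 25 + P{\left(6,-1 \right)} = \left(-2\right) 4 \cdot 5 \cdot 25 + \left(11 - 1\right) = \left(-8\right) 5 \cdot 25 + 10 = \left(-40\right) 25 + 10 = -1000 + 10 = -990$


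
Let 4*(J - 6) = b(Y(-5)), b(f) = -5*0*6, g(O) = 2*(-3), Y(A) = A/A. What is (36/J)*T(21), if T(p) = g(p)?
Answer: -36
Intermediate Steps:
Y(A) = 1
g(O) = -6
T(p) = -6
b(f) = 0 (b(f) = 0*6 = 0)
J = 6 (J = 6 + (1/4)*0 = 6 + 0 = 6)
(36/J)*T(21) = (36/6)*(-6) = (36*(1/6))*(-6) = 6*(-6) = -36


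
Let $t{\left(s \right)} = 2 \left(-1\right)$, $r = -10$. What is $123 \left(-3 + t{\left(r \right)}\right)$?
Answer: $-615$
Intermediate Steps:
$t{\left(s \right)} = -2$
$123 \left(-3 + t{\left(r \right)}\right) = 123 \left(-3 - 2\right) = 123 \left(-5\right) = -615$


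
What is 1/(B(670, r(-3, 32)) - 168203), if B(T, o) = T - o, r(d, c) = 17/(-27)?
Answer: -27/4523374 ≈ -5.9690e-6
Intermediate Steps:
r(d, c) = -17/27 (r(d, c) = 17*(-1/27) = -17/27)
1/(B(670, r(-3, 32)) - 168203) = 1/((670 - 1*(-17/27)) - 168203) = 1/((670 + 17/27) - 168203) = 1/(18107/27 - 168203) = 1/(-4523374/27) = -27/4523374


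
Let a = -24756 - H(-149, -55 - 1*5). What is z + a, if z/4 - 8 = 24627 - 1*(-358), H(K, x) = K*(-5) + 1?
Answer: 74470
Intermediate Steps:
H(K, x) = 1 - 5*K (H(K, x) = -5*K + 1 = 1 - 5*K)
a = -25502 (a = -24756 - (1 - 5*(-149)) = -24756 - (1 + 745) = -24756 - 1*746 = -24756 - 746 = -25502)
z = 99972 (z = 32 + 4*(24627 - 1*(-358)) = 32 + 4*(24627 + 358) = 32 + 4*24985 = 32 + 99940 = 99972)
z + a = 99972 - 25502 = 74470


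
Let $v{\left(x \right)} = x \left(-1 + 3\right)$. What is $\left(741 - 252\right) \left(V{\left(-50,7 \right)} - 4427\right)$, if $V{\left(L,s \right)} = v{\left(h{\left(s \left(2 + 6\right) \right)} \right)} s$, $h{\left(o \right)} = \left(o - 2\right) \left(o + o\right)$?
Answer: $39239805$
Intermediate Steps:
$h{\left(o \right)} = 2 o \left(-2 + o\right)$ ($h{\left(o \right)} = \left(-2 + o\right) 2 o = 2 o \left(-2 + o\right)$)
$v{\left(x \right)} = 2 x$ ($v{\left(x \right)} = x 2 = 2 x$)
$V{\left(L,s \right)} = 32 s^{2} \left(-2 + 8 s\right)$ ($V{\left(L,s \right)} = 2 \cdot 2 s \left(2 + 6\right) \left(-2 + s \left(2 + 6\right)\right) s = 2 \cdot 2 s 8 \left(-2 + s 8\right) s = 2 \cdot 2 \cdot 8 s \left(-2 + 8 s\right) s = 2 \cdot 16 s \left(-2 + 8 s\right) s = 32 s \left(-2 + 8 s\right) s = 32 s^{2} \left(-2 + 8 s\right)$)
$\left(741 - 252\right) \left(V{\left(-50,7 \right)} - 4427\right) = \left(741 - 252\right) \left(7^{2} \left(-64 + 256 \cdot 7\right) - 4427\right) = 489 \left(49 \left(-64 + 1792\right) - 4427\right) = 489 \left(49 \cdot 1728 - 4427\right) = 489 \left(84672 - 4427\right) = 489 \cdot 80245 = 39239805$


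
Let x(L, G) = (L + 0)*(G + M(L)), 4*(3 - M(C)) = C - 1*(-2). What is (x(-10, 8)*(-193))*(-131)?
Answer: -3286790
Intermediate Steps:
M(C) = 5/2 - C/4 (M(C) = 3 - (C - 1*(-2))/4 = 3 - (C + 2)/4 = 3 - (2 + C)/4 = 3 + (-½ - C/4) = 5/2 - C/4)
x(L, G) = L*(5/2 + G - L/4) (x(L, G) = (L + 0)*(G + (5/2 - L/4)) = L*(5/2 + G - L/4))
(x(-10, 8)*(-193))*(-131) = (((¼)*(-10)*(10 - 1*(-10) + 4*8))*(-193))*(-131) = (((¼)*(-10)*(10 + 10 + 32))*(-193))*(-131) = (((¼)*(-10)*52)*(-193))*(-131) = -130*(-193)*(-131) = 25090*(-131) = -3286790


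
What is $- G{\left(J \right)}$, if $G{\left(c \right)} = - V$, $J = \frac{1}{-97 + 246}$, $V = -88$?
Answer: $-88$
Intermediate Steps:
$J = \frac{1}{149} \approx 0.0067114$
$G{\left(c \right)} = 88$ ($G{\left(c \right)} = \left(-1\right) \left(-88\right) = 88$)
$- G{\left(J \right)} = \left(-1\right) 88 = -88$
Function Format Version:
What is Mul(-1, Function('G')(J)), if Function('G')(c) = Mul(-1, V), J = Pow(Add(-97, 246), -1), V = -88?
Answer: -88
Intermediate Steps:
J = Rational(1, 149) (J = Pow(149, -1) = Rational(1, 149) ≈ 0.0067114)
Function('G')(c) = 88 (Function('G')(c) = Mul(-1, -88) = 88)
Mul(-1, Function('G')(J)) = Mul(-1, 88) = -88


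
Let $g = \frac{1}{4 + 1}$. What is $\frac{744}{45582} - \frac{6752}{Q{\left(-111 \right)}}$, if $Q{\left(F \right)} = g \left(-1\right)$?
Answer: $\frac{256474844}{7597} \approx 33760.0$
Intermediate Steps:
$g = \frac{1}{5} \approx 0.2$
$Q{\left(F \right)} = - \frac{1}{5}$ ($Q{\left(F \right)} = \frac{1}{5} \left(-1\right) = - \frac{1}{5}$)
$\frac{744}{45582} - \frac{6752}{Q{\left(-111 \right)}} = \frac{744}{45582} - \frac{6752}{- \frac{1}{5}} = 744 \cdot \frac{1}{45582} - -33760 = \frac{124}{7597} + 33760 = \frac{256474844}{7597}$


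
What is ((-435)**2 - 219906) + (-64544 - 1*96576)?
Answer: -191801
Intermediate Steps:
((-435)**2 - 219906) + (-64544 - 1*96576) = (189225 - 219906) + (-64544 - 96576) = -30681 - 161120 = -191801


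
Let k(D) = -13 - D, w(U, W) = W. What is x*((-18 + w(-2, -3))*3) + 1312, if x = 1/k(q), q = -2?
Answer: 14495/11 ≈ 1317.7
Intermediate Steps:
x = -1/11 (x = 1/(-13 - 1*(-2)) = 1/(-13 + 2) = 1/(-11) = -1/11 ≈ -0.090909)
x*((-18 + w(-2, -3))*3) + 1312 = -(-18 - 3)*3/11 + 1312 = -(-21)*3/11 + 1312 = -1/11*(-63) + 1312 = 63/11 + 1312 = 14495/11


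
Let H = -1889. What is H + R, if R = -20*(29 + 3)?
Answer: -2529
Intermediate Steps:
R = -640 (R = -20*32 = -640)
H + R = -1889 - 640 = -2529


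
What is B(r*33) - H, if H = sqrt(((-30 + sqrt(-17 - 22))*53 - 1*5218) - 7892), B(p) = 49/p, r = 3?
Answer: 49/99 - sqrt(-14700 + 53*I*sqrt(39)) ≈ -0.86992 - 121.25*I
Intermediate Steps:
H = sqrt(-14700 + 53*I*sqrt(39)) (H = sqrt(((-30 + sqrt(-39))*53 - 5218) - 7892) = sqrt(((-30 + I*sqrt(39))*53 - 5218) - 7892) = sqrt(((-1590 + 53*I*sqrt(39)) - 5218) - 7892) = sqrt((-6808 + 53*I*sqrt(39)) - 7892) = sqrt(-14700 + 53*I*sqrt(39)) ≈ 1.365 + 121.25*I)
B(r*33) - H = 49/((3*33)) - sqrt(-14700 + 53*I*sqrt(39)) = 49/99 - sqrt(-14700 + 53*I*sqrt(39))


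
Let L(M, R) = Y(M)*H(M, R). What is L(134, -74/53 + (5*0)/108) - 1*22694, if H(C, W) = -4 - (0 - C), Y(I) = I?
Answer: -5274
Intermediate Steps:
H(C, W) = -4 + C (H(C, W) = -4 - (-1)*C = -4 + C)
L(M, R) = M*(-4 + M)
L(134, -74/53 + (5*0)/108) - 1*22694 = 134*(-4 + 134) - 1*22694 = 134*130 - 22694 = 17420 - 22694 = -5274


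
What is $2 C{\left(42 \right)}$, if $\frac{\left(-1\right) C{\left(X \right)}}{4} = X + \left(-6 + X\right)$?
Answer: $-624$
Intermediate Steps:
$C{\left(X \right)} = 24 - 8 X$ ($C{\left(X \right)} = - 4 \left(X + \left(-6 + X\right)\right) = - 4 \left(-6 + 2 X\right) = 24 - 8 X$)
$2 C{\left(42 \right)} = 2 \left(24 - 336\right) = 2 \left(-312\right) = -624$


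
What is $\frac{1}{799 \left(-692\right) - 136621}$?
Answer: $- \frac{1}{689529} \approx -1.4503 \cdot 10^{-6}$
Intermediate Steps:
$\frac{1}{799 \left(-692\right) - 136621} = \frac{1}{-552908 - 136621} = \frac{1}{-689529} = - \frac{1}{689529}$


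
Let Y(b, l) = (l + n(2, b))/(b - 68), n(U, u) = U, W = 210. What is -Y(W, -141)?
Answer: 139/142 ≈ 0.97887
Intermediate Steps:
Y(b, l) = (2 + l)/(-68 + b) (Y(b, l) = (l + 2)/(b - 68) = (2 + l)/(-68 + b))
-Y(W, -141) = -(2 - 141)/(-68 + 210) = -(-139)/142 = -1*(-139/142) = 139/142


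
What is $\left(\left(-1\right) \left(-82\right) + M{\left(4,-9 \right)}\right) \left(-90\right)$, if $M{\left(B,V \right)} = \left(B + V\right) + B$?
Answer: $-7290$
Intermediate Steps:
$M{\left(B,V \right)} = V + 2 B$
$\left(\left(-1\right) \left(-82\right) + M{\left(4,-9 \right)}\right) \left(-90\right) = \left(\left(-1\right) \left(-82\right) + \left(-9 + 2 \cdot 4\right)\right) \left(-90\right) = \left(82 + \left(-9 + 8\right)\right) \left(-90\right) = \left(82 - 1\right) \left(-90\right) = 81 \left(-90\right) = -7290$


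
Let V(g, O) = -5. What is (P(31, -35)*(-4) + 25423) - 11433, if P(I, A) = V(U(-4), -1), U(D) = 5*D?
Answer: 14010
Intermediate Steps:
P(I, A) = -5
(P(31, -35)*(-4) + 25423) - 11433 = (-5*(-4) + 25423) - 11433 = (20 + 25423) - 11433 = 25443 - 11433 = 14010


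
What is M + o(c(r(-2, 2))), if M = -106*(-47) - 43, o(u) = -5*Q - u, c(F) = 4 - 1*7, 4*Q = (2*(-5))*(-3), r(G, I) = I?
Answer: 9809/2 ≈ 4904.5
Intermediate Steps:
Q = 15/2 (Q = ((2*(-5))*(-3))/4 = (-10*(-3))/4 = (¼)*30 = 15/2 ≈ 7.5000)
c(F) = -3 (c(F) = 4 - 7 = -3)
o(u) = -75/2 - u (o(u) = -5*15/2 - u = -75/2 - u)
M = 4939 (M = 4982 - 43 = 4939)
M + o(c(r(-2, 2))) = 4939 + (-75/2 - 1*(-3)) = 4939 + (-75/2 + 3) = 4939 - 69/2 = 9809/2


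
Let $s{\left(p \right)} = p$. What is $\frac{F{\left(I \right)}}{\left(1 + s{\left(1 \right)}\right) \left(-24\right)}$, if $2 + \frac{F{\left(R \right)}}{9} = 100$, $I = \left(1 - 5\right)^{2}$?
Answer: $- \frac{147}{8} \approx -18.375$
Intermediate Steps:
$I = 16$ ($I = \left(-4\right)^{2} = 16$)
$F{\left(R \right)} = 882$ ($F{\left(R \right)} = -18 + 9 \cdot 100 = -18 + 900 = 882$)
$\frac{F{\left(I \right)}}{\left(1 + s{\left(1 \right)}\right) \left(-24\right)} = \frac{882}{\left(1 + 1\right) \left(-24\right)} = \frac{882}{2 \left(-24\right)} = \frac{882}{-48} = 882 \left(- \frac{1}{48}\right) = - \frac{147}{8}$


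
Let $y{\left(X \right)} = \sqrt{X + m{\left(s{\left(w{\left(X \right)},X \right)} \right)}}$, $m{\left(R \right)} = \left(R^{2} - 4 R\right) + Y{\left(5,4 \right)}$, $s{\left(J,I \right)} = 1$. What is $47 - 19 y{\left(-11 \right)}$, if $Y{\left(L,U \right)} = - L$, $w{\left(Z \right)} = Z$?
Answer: $47 - 19 i \sqrt{19} \approx 47.0 - 82.819 i$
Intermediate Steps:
$m{\left(R \right)} = -5 + R^{2} - 4 R$ ($m{\left(R \right)} = \left(R^{2} - 4 R\right) - 5 = -5 + R^{2} - 4 R$)
$y{\left(X \right)} = \sqrt{-8 + X}$ ($y{\left(X \right)} = \sqrt{X - \left(9 - 1\right)} = \sqrt{X - 8} = \sqrt{-8 + X}$)
$47 - 19 y{\left(-11 \right)} = 47 - 19 \sqrt{-8 - 11} = 47 - 19 \sqrt{-19} = 47 - 19 i \sqrt{19}$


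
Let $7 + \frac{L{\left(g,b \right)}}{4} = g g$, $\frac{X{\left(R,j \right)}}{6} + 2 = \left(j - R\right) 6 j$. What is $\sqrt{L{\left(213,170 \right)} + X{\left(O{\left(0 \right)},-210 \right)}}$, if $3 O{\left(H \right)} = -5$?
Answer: $22 \sqrt{3629} \approx 1325.3$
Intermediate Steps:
$O{\left(H \right)} = - \frac{5}{3}$ ($O{\left(H \right)} = \frac{1}{3} \left(-5\right) = - \frac{5}{3}$)
$X{\left(R,j \right)} = -12 + 6 j \left(- 6 R + 6 j\right)$ ($X{\left(R,j \right)} = -12 + 6 \left(j - R\right) 6 j = -12 + 6 \left(- 6 R + 6 j\right) j = -12 + 6 j \left(- 6 R + 6 j\right)$)
$L{\left(g,b \right)} = -28 + 4 g^{2}$ ($L{\left(g,b \right)} = -28 + 4 g g = -28 + 4 g^{2}$)
$\sqrt{L{\left(213,170 \right)} + X{\left(O{\left(0 \right)},-210 \right)}} = \sqrt{\left(-28 + 4 \cdot 213^{2}\right) - \left(12 - 1587600 + 12600\right)} = \sqrt{\left(-28 + 4 \cdot 45369\right) - -1574988} = \sqrt{\left(-28 + 181476\right) - -1574988} = \sqrt{181448 + 1574988} = \sqrt{1756436} = 22 \sqrt{3629}$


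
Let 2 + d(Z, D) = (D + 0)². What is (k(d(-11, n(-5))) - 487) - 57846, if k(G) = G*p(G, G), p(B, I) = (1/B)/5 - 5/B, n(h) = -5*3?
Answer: -291689/5 ≈ -58338.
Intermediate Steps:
n(h) = -15
d(Z, D) = -2 + D² (d(Z, D) = -2 + (D + 0)² = -2 + D²)
p(B, I) = -24/(5*B) (p(B, I) = (⅕)/B - 5/B = 1/(5*B) - 5/B = -24/(5*B))
k(G) = -24/5 (k(G) = G*(-24/(5*G)) = -24/5)
(k(d(-11, n(-5))) - 487) - 57846 = (-24/5 - 487) - 57846 = -2459/5 - 57846 = -291689/5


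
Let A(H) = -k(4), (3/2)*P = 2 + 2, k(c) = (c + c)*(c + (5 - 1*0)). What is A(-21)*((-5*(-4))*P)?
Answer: -3840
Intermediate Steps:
k(c) = 2*c*(5 + c) (k(c) = (2*c)*(c + (5 + 0)) = (2*c)*(c + 5) = (2*c)*(5 + c) = 2*c*(5 + c))
P = 8/3 (P = 2*(2 + 2)/3 = (2/3)*4 = 8/3 ≈ 2.6667)
A(H) = -72 (A(H) = -2*4*(5 + 4) = -2*4*9 = -1*72 = -72)
A(-21)*((-5*(-4))*P) = -72*(-5*(-4))*8/3 = -1440*8/3 = -72*160/3 = -3840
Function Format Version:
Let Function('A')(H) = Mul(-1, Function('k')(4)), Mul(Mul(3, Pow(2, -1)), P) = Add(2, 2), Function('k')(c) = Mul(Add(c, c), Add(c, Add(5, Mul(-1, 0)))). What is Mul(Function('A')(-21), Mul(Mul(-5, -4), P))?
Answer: -3840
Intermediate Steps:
Function('k')(c) = Mul(2, c, Add(5, c)) (Function('k')(c) = Mul(Mul(2, c), Add(c, Add(5, 0))) = Mul(Mul(2, c), Add(c, 5)) = Mul(Mul(2, c), Add(5, c)) = Mul(2, c, Add(5, c)))
P = Rational(8, 3) (P = Mul(Rational(2, 3), Add(2, 2)) = Mul(Rational(2, 3), 4) = Rational(8, 3) ≈ 2.6667)
Function('A')(H) = -72 (Function('A')(H) = Mul(-1, Mul(2, 4, Add(5, 4))) = Mul(-1, Mul(2, 4, 9)) = Mul(-1, 72) = -72)
Mul(Function('A')(-21), Mul(Mul(-5, -4), P)) = Mul(-72, Mul(Mul(-5, -4), Rational(8, 3))) = Mul(-72, Mul(20, Rational(8, 3))) = Mul(-72, Rational(160, 3)) = -3840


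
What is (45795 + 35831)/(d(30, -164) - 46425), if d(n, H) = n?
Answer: -81626/46395 ≈ -1.7594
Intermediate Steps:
(45795 + 35831)/(d(30, -164) - 46425) = (45795 + 35831)/(30 - 46425) = 81626/(-46395) = 81626*(-1/46395) = -81626/46395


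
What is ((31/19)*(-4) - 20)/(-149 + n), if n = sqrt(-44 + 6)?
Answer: 1192/6707 + 8*I*sqrt(38)/6707 ≈ 0.17772 + 0.0073528*I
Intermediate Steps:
n = I*sqrt(38) (n = sqrt(-38) = I*sqrt(38) ≈ 6.1644*I)
((31/19)*(-4) - 20)/(-149 + n) = ((31/19)*(-4) - 20)/(-149 + I*sqrt(38)) = (-124/19 - 20)/(-149 + I*sqrt(38)) = -504/(19*(-149 + I*sqrt(38)))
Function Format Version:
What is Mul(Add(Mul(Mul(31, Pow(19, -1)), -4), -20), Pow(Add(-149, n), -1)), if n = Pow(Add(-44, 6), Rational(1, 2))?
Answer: Add(Rational(1192, 6707), Mul(Rational(8, 6707), I, Pow(38, Rational(1, 2)))) ≈ Add(0.17772, Mul(0.0073528, I))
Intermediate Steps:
n = Mul(I, Pow(38, Rational(1, 2))) (n = Pow(-38, Rational(1, 2)) = Mul(I, Pow(38, Rational(1, 2))) ≈ Mul(6.1644, I))
Mul(Add(Mul(Mul(31, Pow(19, -1)), -4), -20), Pow(Add(-149, n), -1)) = Mul(Add(Mul(Mul(31, Pow(19, -1)), -4), -20), Pow(Add(-149, Mul(I, Pow(38, Rational(1, 2)))), -1)) = Mul(Add(Mul(Mul(31, Rational(1, 19)), -4), -20), Pow(Add(-149, Mul(I, Pow(38, Rational(1, 2)))), -1)) = Mul(Add(Mul(Rational(31, 19), -4), -20), Pow(Add(-149, Mul(I, Pow(38, Rational(1, 2)))), -1)) = Mul(Add(Rational(-124, 19), -20), Pow(Add(-149, Mul(I, Pow(38, Rational(1, 2)))), -1)) = Mul(Rational(-504, 19), Pow(Add(-149, Mul(I, Pow(38, Rational(1, 2)))), -1))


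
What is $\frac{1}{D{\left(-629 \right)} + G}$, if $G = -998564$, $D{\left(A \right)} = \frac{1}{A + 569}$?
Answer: $- \frac{60}{59913841} \approx -1.0014 \cdot 10^{-6}$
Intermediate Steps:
$D{\left(A \right)} = \frac{1}{569 + A}$
$\frac{1}{D{\left(-629 \right)} + G} = \frac{1}{\frac{1}{569 - 629} - 998564} = \frac{1}{\frac{1}{-60} - 998564} = \frac{1}{- \frac{1}{60} - 998564} = \frac{1}{- \frac{59913841}{60}} = - \frac{60}{59913841}$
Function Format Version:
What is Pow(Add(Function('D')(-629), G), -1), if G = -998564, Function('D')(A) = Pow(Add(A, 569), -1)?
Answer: Rational(-60, 59913841) ≈ -1.0014e-6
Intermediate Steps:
Function('D')(A) = Pow(Add(569, A), -1)
Pow(Add(Function('D')(-629), G), -1) = Pow(Add(Pow(Add(569, -629), -1), -998564), -1) = Pow(Add(Pow(-60, -1), -998564), -1) = Pow(Add(Rational(-1, 60), -998564), -1) = Pow(Rational(-59913841, 60), -1) = Rational(-60, 59913841)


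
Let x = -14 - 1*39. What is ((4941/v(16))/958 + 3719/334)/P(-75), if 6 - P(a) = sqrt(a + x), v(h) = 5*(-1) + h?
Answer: 30630837/72153686 + 20420558*I*sqrt(2)/36076843 ≈ 0.42452 + 0.80049*I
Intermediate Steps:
v(h) = -5 + h
x = -53 (x = -14 - 39 = -53)
P(a) = 6 - sqrt(-53 + a) (P(a) = 6 - sqrt(a - 53) = 6 - sqrt(-53 + a))
((4941/v(16))/958 + 3719/334)/P(-75) = ((4941/(-5 + 16))/958 + 3719/334)/(6 - sqrt(-53 - 75)) = ((4941/11)*(1/958) + 3719*(1/334))/(6 - sqrt(-128)) = ((4941*(1/11))*(1/958) + 3719/334)/(6 - 8*I*sqrt(2)) = ((4941/11)*(1/958) + 3719/334)/(6 - 8*I*sqrt(2)) = (4941/10538 + 3719/334)/(6 - 8*I*sqrt(2)) = 10210279/(879923*(6 - 8*I*sqrt(2)))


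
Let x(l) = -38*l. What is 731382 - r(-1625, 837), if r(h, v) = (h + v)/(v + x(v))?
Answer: 22650168370/30969 ≈ 7.3138e+5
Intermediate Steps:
r(h, v) = -(h + v)/(37*v) (r(h, v) = (h + v)/(v - 38*v) = (h + v)/((-37*v)) = (h + v)*(-1/(37*v)) = -(h + v)/(37*v))
731382 - r(-1625, 837) = 731382 - (-1*(-1625) - 1*837)/(37*837) = 731382 - (1625 - 837)/(37*837) = 731382 - 788/(37*837) = 731382 - 1*788/30969 = 731382 - 788/30969 = 22650168370/30969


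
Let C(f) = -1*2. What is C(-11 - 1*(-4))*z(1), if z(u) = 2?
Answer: -4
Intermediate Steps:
C(f) = -2
C(-11 - 1*(-4))*z(1) = -2*2 = -4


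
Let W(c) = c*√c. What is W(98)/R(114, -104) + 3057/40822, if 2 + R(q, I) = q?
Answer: 3057/40822 + 49*√2/8 ≈ 8.7369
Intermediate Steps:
R(q, I) = -2 + q
W(c) = c^(3/2)
W(98)/R(114, -104) + 3057/40822 = 98^(3/2)/(-2 + 114) + 3057/40822 = (686*√2)/112 + 3057*(1/40822) = (686*√2)*(1/112) + 3057/40822 = 49*√2/8 + 3057/40822 = 3057/40822 + 49*√2/8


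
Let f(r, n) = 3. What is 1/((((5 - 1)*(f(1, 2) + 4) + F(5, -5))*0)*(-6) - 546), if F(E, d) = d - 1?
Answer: -1/546 ≈ -0.0018315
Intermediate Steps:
F(E, d) = -1 + d
1/((((5 - 1)*(f(1, 2) + 4) + F(5, -5))*0)*(-6) - 546) = 1/((((5 - 1)*(3 + 4) + (-1 - 5))*0)*(-6) - 546) = 1/(((4*7 - 6)*0)*(-6) - 546) = 1/(((28 - 6)*0)*(-6) - 546) = 1/((22*0)*(-6) - 546) = 1/(0*(-6) - 546) = 1/(0 - 546) = 1/(-546) = -1/546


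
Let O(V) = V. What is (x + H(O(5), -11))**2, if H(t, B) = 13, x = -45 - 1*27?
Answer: 3481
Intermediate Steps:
x = -72 (x = -45 - 27 = -72)
(x + H(O(5), -11))**2 = (-72 + 13)**2 = (-59)**2 = 3481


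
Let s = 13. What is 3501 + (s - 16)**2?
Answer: 3510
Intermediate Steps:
3501 + (s - 16)**2 = 3501 + (13 - 16)**2 = 3501 + (-3)**2 = 3501 + 9 = 3510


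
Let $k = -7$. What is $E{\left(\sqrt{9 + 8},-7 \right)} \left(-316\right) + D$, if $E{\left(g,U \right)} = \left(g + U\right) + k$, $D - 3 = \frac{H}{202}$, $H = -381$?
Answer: $\frac{893873}{202} - 316 \sqrt{17} \approx 3122.2$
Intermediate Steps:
$D = \frac{225}{202}$ ($D = 3 - \frac{381}{202} = \frac{225}{202} \approx 1.1139$)
$E{\left(g,U \right)} = -7 + U + g$ ($E{\left(g,U \right)} = \left(g + U\right) - 7 = \left(U + g\right) - 7 = -7 + U + g$)
$E{\left(\sqrt{9 + 8},-7 \right)} \left(-316\right) + D = \left(-7 - 7 + \sqrt{9 + 8}\right) \left(-316\right) + \frac{225}{202} = \left(-7 - 7 + \sqrt{17}\right) \left(-316\right) + \frac{225}{202} = \left(-14 + \sqrt{17}\right) \left(-316\right) + \frac{225}{202} = \left(4424 - 316 \sqrt{17}\right) + \frac{225}{202} = \frac{893873}{202} - 316 \sqrt{17}$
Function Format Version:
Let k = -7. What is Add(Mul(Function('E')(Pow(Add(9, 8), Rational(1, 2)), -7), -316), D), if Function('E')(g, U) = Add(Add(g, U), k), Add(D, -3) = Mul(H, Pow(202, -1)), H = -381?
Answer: Add(Rational(893873, 202), Mul(-316, Pow(17, Rational(1, 2)))) ≈ 3122.2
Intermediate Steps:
D = Rational(225, 202) (D = Add(3, Mul(-381, Pow(202, -1))) = Add(3, Mul(-381, Rational(1, 202))) = Add(3, Rational(-381, 202)) = Rational(225, 202) ≈ 1.1139)
Function('E')(g, U) = Add(-7, U, g) (Function('E')(g, U) = Add(Add(g, U), -7) = Add(Add(U, g), -7) = Add(-7, U, g))
Add(Mul(Function('E')(Pow(Add(9, 8), Rational(1, 2)), -7), -316), D) = Add(Mul(Add(-7, -7, Pow(Add(9, 8), Rational(1, 2))), -316), Rational(225, 202)) = Add(Mul(Add(-7, -7, Pow(17, Rational(1, 2))), -316), Rational(225, 202)) = Add(Mul(Add(-14, Pow(17, Rational(1, 2))), -316), Rational(225, 202)) = Add(Add(4424, Mul(-316, Pow(17, Rational(1, 2)))), Rational(225, 202)) = Add(Rational(893873, 202), Mul(-316, Pow(17, Rational(1, 2))))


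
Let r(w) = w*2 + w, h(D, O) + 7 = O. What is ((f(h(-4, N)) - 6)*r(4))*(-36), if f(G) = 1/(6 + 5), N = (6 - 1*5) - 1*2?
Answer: 28080/11 ≈ 2552.7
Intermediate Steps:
N = -1 (N = (6 - 5) - 2 = 1 - 2 = -1)
h(D, O) = -7 + O
r(w) = 3*w (r(w) = 2*w + w = 3*w)
f(G) = 1/11
((f(h(-4, N)) - 6)*r(4))*(-36) = ((1/11 - 6)*(3*4))*(-36) = -65/11*12*(-36) = -780/11*(-36) = 28080/11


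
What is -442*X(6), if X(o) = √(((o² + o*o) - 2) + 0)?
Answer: -442*√70 ≈ -3698.0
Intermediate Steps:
X(o) = √(-2 + 2*o²) (X(o) = √(((o² + o²) - 2) + 0) = √((2*o² - 2) + 0) = √((-2 + 2*o²) + 0) = √(-2 + 2*o²))
-442*X(6) = -442*√(-2 + 2*6²) = -442*√(-2 + 2*36) = -442*√(-2 + 72) = -442*√70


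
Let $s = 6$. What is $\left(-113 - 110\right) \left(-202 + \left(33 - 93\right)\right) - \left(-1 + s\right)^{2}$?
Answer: $58401$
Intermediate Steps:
$\left(-113 - 110\right) \left(-202 + \left(33 - 93\right)\right) - \left(-1 + s\right)^{2} = \left(-113 - 110\right) \left(-202 + \left(33 - 93\right)\right) - \left(-1 + 6\right)^{2} = - 223 \left(-202 - 60\right) - 5^{2} = \left(-223\right) \left(-262\right) - 25 = 58426 - 25 = 58401$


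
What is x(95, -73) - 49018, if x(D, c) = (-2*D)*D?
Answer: -67068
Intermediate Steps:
x(D, c) = -2*D²
x(95, -73) - 49018 = -2*95² - 49018 = -2*9025 - 49018 = -18050 - 49018 = -67068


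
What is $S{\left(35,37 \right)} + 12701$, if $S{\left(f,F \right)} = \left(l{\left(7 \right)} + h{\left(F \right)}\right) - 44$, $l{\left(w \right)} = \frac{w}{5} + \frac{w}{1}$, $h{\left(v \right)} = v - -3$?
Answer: $\frac{63527}{5} \approx 12705.0$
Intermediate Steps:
$h{\left(v \right)} = 3 + v$ ($h{\left(v \right)} = v + 3 = 3 + v$)
$l{\left(w \right)} = \frac{6 w}{5}$ ($l{\left(w \right)} = w \frac{1}{5} + w 1 = \frac{w}{5} + w = \frac{6 w}{5}$)
$S{\left(f,F \right)} = - \frac{163}{5} + F$ ($S{\left(f,F \right)} = \left(\frac{6}{5} \cdot 7 + \left(3 + F\right)\right) - 44 = \left(\frac{42}{5} + \left(3 + F\right)\right) - 44 = \left(\frac{57}{5} + F\right) - 44 = - \frac{163}{5} + F$)
$S{\left(35,37 \right)} + 12701 = \left(- \frac{163}{5} + 37\right) + 12701 = \frac{22}{5} + 12701 = \frac{63527}{5}$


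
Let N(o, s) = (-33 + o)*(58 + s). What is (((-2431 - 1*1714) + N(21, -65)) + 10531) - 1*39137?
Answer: -32667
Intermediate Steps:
(((-2431 - 1*1714) + N(21, -65)) + 10531) - 1*39137 = (((-2431 - 1*1714) + (-1914 - 33*(-65) + 58*21 + 21*(-65))) + 10531) - 1*39137 = (((-2431 - 1714) + (-1914 + 2145 + 1218 - 1365)) + 10531) - 39137 = ((-4145 + 84) + 10531) - 39137 = (-4061 + 10531) - 39137 = 6470 - 39137 = -32667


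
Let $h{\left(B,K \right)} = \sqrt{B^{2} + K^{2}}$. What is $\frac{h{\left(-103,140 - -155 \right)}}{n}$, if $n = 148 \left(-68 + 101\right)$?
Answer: $\frac{\sqrt{97634}}{4884} \approx 0.063977$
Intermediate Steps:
$n = 4884$ ($n = 148 \cdot 33 = 4884$)
$\frac{h{\left(-103,140 - -155 \right)}}{n} = \frac{\sqrt{\left(-103\right)^{2} + \left(140 - -155\right)^{2}}}{4884} = \sqrt{10609 + \left(140 + 155\right)^{2}} \cdot \frac{1}{4884} = \sqrt{10609 + 295^{2}} \cdot \frac{1}{4884} = \sqrt{10609 + 87025} \cdot \frac{1}{4884} = \sqrt{97634} \cdot \frac{1}{4884} = \frac{\sqrt{97634}}{4884}$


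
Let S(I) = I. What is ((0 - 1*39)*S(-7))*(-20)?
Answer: -5460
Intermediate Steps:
((0 - 1*39)*S(-7))*(-20) = ((0 - 1*39)*(-7))*(-20) = ((0 - 39)*(-7))*(-20) = -39*(-7)*(-20) = 273*(-20) = -5460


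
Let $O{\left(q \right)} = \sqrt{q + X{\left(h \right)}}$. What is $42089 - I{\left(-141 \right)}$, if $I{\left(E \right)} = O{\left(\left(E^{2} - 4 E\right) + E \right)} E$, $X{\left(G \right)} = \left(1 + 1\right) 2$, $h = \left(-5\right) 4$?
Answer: $42089 + 282 \sqrt{5077} \approx 62182.0$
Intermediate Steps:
$h = -20$
$X{\left(G \right)} = 4$ ($X{\left(G \right)} = 2 \cdot 2 = 4$)
$O{\left(q \right)} = \sqrt{4 + q}$ ($O{\left(q \right)} = \sqrt{q + 4} = \sqrt{4 + q}$)
$I{\left(E \right)} = E \sqrt{4 + E^{2} - 3 E}$ ($I{\left(E \right)} = \sqrt{4 + \left(\left(E^{2} - 4 E\right) + E\right)} E = \sqrt{4 + \left(E^{2} - 3 E\right)} E = \sqrt{4 + E^{2} - 3 E} E = E \sqrt{4 + E^{2} - 3 E}$)
$42089 - I{\left(-141 \right)} = 42089 - - 141 \sqrt{4 - 141 \left(-3 - 141\right)} = 42089 - - 141 \sqrt{4 - -20304} = 42089 - - 141 \sqrt{4 + 20304} = 42089 - - 141 \sqrt{20308} = 42089 - - 141 \cdot 2 \sqrt{5077} = 42089 - - 282 \sqrt{5077} = 42089 + 282 \sqrt{5077}$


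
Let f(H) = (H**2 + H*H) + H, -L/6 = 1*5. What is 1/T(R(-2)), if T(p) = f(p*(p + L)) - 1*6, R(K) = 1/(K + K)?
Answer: 128/14841 ≈ 0.0086248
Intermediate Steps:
L = -30 (L = -6*5 = -30)
R(K) = 1/(2*K)
f(H) = H + 2*H**2 (f(H) = (H**2 + H**2) + H = 2*H**2 + H = H + 2*H**2)
T(p) = -6 + p*(1 + 2*p*(-30 + p))*(-30 + p) (T(p) = (p*(p - 30))*(1 + 2*(p*(p - 30))) - 1*6 = (p*(-30 + p))*(1 + 2*(p*(-30 + p))) - 6 = (p*(-30 + p))*(1 + 2*p*(-30 + p)) - 6 = p*(1 + 2*p*(-30 + p))*(-30 + p) - 6 = -6 + p*(1 + 2*p*(-30 + p))*(-30 + p))
1/T(R(-2)) = 1/(-6 + ((1/2)/(-2))*(1 + 2*((1/2)/(-2))*(-30 + (1/2)/(-2)))*(-30 + (1/2)/(-2))) = 1/(-6 + ((1/2)*(-1/2))*(1 + 2*((1/2)*(-1/2))*(-30 + (1/2)*(-1/2)))*(-30 + (1/2)*(-1/2))) = 1/(-6 - (1 + 2*(-1/4)*(-30 - 1/4))*(-30 - 1/4)/4) = 1/(-6 - 1/4*(1 + 2*(-1/4)*(-121/4))*(-121/4)) = 1/(-6 - 1/4*(1 + 121/8)*(-121/4)) = 1/(-6 - 1/4*129/8*(-121/4)) = 1/(-6 + 15609/128) = 1/(14841/128) = 128/14841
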